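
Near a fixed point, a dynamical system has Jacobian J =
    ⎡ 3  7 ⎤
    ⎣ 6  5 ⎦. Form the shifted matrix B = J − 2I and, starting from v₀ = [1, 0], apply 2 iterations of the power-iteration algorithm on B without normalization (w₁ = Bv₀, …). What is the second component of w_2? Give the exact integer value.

24

B = J − 2I has rows (1, 7); (6, 3)
w1 = Bv₀ = (1·1 + 7·0; 6·1 + 3·0) = (1, 6)
w2 = Bw1 = (1·1 + 7·6; 6·1 + 3·6) = (43, 24)
Requested component of w2: 24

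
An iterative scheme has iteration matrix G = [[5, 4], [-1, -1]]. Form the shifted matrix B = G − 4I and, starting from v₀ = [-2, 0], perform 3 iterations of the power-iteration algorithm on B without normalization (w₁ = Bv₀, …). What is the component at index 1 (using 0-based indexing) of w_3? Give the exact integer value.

34

B = G − 4I has rows (1, 4); (-1, -5)
w1 = Bv₀ = (1·(-2) + 4·0; (-1)·(-2) + (-5)·0) = (-2, 2)
w2 = Bw1 = (1·(-2) + 4·2; (-1)·(-2) + (-5)·2) = (6, -8)
w3 = Bw2 = (-26, 34)
Requested component of w3: 34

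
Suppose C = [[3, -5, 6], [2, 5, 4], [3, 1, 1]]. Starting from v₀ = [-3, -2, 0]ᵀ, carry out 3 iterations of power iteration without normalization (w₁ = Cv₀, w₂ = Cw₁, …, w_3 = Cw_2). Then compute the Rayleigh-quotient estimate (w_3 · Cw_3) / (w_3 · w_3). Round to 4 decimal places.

w1 = Cv₀ = (3·(-3) + (-5)·(-2) + 6·0; 2·(-3) + 5·(-2) + 4·0; 3·(-3) + 1·(-2) + 1·0) = (1, -16, -11)
w2 = Cw1 = (3·1 + (-5)·(-16) + 6·(-11); 2·1 + 5·(-16) + 4·(-11); 3·1 + 1·(-16) + 1·(-11)) = (17, -122, -24)
w3 = Cw2 = (517, -672, -95)
Cw3 = (4341, -2706, 784)
w3·Cw3 = 517·4341 + (-672)·(-2706) + (-95)·784 = 3988249; w3·w3 = 517·517 + (-672)·(-672) + (-95)·(-95) = 727898
λ ≈ 3988249/727898 = 5.4791

5.4791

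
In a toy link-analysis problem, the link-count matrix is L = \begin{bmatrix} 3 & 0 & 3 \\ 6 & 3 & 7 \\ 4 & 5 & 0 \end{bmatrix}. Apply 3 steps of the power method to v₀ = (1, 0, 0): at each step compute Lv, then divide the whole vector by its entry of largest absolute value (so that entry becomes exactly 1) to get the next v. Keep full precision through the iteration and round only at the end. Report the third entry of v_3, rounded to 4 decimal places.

Lv0 = (3.00000, 6.00000, 4.00000); divide by 6.00000 → v1 = (0.50000, 1.00000, 0.66667)
Lv1 = (3.50000, 10.66667, 7.00000); divide by 10.66667 → v2 = (0.32813, 1.00000, 0.65625)
Lv2 = (2.95313, 9.56250, 6.31250); divide by 9.56250 → v3 = (0.30882, 1.00000, 0.66013)
Requested entry of v3: 404/612 = 0.6601

0.6601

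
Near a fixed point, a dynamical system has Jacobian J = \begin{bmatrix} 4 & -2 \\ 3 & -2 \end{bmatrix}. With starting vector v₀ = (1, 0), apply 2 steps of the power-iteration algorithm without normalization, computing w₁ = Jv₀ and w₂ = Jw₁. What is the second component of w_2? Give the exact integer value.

6

w1 = Jv₀ = (4·1 + (-2)·0; 3·1 + (-2)·0) = (4, 3)
w2 = Jw1 = (4·4 + (-2)·3; 3·4 + (-2)·3) = (10, 6)
The requested component of w2 is 6.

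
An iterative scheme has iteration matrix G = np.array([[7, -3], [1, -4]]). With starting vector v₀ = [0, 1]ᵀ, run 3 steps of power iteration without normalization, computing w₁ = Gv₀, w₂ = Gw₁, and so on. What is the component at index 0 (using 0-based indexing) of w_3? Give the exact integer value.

-102

w1 = Gv₀ = (7·0 + (-3)·1; 1·0 + (-4)·1) = (-3, -4)
w2 = Gw1 = (7·(-3) + (-3)·(-4); 1·(-3) + (-4)·(-4)) = (-9, 13)
w3 = Gw2 = (-102, -61)
The requested component of w3 is -102.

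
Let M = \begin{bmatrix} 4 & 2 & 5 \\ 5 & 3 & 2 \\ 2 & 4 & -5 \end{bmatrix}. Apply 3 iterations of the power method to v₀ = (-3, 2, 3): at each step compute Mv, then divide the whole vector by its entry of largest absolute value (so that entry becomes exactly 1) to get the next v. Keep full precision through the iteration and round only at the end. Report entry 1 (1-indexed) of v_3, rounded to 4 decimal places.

Mv0 = (7.00000, -3.00000, -13.00000); divide by -13.00000 → v1 = (-0.53846, 0.23077, 1.00000)
Mv1 = (3.30769, 0.00000, -5.15385); divide by -5.15385 → v2 = (-0.64179, 0.00000, 1.00000)
Mv2 = (2.43284, -1.20896, -6.28358); divide by -6.28358 → v3 = (-0.38717, 0.19240, 1.00000)
Requested entry of v3: 163/-421 = -0.3872

-0.3872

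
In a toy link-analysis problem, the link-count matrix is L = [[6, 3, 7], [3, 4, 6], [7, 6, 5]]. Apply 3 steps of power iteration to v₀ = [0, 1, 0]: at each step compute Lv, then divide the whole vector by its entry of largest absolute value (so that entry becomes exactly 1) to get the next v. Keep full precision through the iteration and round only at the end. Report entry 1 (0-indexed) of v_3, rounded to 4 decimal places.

0.7309

Lv0 = (3.00000, 4.00000, 6.00000); divide by 6.00000 → v1 = (0.50000, 0.66667, 1.00000)
Lv1 = (12.00000, 10.16667, 12.50000); divide by 12.50000 → v2 = (0.96000, 0.81333, 1.00000)
Lv2 = (15.20000, 12.13333, 16.60000); divide by 16.60000 → v3 = (0.91566, 0.73092, 1.00000)
Requested entry of v3: 910/1245 = 0.7309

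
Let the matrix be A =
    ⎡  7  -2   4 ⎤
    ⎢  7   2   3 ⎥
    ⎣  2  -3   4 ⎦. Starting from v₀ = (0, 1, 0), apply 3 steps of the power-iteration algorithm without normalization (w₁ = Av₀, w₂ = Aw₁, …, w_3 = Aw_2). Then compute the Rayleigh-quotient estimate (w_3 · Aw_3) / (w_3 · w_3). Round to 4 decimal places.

λ ≈ 7.1853

w1 = Av₀ = (7·0 + (-2)·1 + 4·0; 7·0 + 2·1 + 3·0; 2·0 + (-3)·1 + 4·0) = (-2, 2, -3)
w2 = Aw1 = (7·(-2) + (-2)·2 + 4·(-3); 7·(-2) + 2·2 + 3·(-3); 2·(-2) + (-3)·2 + 4·(-3)) = (-30, -19, -22)
w3 = Aw2 = (-260, -314, -91)
Aw3 = (-1556, -2721, 58)
w3·Aw3 = (-260)·(-1556) + (-314)·(-2721) + (-91)·58 = 1253676; w3·w3 = (-260)·(-260) + (-314)·(-314) + (-91)·(-91) = 174477
λ ≈ 1253676/174477 = 7.1853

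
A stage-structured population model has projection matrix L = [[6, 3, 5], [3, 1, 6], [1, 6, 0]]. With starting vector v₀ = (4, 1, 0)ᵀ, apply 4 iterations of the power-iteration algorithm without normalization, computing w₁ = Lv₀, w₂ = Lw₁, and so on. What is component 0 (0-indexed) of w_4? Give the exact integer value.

25444

w1 = Lv₀ = (6·4 + 3·1 + 5·0; 3·4 + 1·1 + 6·0; 1·4 + 6·1 + 0·0) = (27, 13, 10)
w2 = Lw1 = (6·27 + 3·13 + 5·10; 3·27 + 1·13 + 6·10; 1·27 + 6·13 + 0·10) = (251, 154, 105)
w3 = Lw2 = (2493, 1537, 1175)
w4 = Lw3 = (25444, 16066, 11715)
The requested component of w4 is 25444.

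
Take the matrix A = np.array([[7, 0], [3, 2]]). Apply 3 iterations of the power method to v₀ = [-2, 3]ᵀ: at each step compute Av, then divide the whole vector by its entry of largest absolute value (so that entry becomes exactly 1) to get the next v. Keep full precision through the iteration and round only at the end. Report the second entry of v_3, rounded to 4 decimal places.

Av0 = (-14.00000, 0.00000); divide by -14.00000 → v1 = (1.00000, 0.00000)
Av1 = (7.00000, 3.00000); divide by 7.00000 → v2 = (1.00000, 0.42857)
Av2 = (7.00000, 3.85714); divide by 7.00000 → v3 = (1.00000, 0.55102)
Requested entry of v3: -378/-686 = 0.5510

0.5510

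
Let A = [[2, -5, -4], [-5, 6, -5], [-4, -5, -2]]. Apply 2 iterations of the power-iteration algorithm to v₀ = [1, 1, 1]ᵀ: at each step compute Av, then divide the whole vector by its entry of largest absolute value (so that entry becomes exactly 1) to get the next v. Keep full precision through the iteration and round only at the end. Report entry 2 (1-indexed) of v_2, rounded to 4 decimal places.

Av0 = (-7.00000, -4.00000, -11.00000); divide by -11.00000 → v1 = (0.63636, 0.36364, 1.00000)
Av1 = (-4.54545, -6.00000, -6.36364); divide by -6.36364 → v2 = (0.71429, 0.94286, 1.00000)
Requested entry of v2: 66/70 = 0.9429

0.9429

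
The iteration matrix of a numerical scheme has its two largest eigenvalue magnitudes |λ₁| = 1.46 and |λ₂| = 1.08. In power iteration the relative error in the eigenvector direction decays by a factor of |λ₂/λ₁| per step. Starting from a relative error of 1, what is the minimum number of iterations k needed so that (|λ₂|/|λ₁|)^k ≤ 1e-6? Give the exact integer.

46

|λ₂/λ₁| = 1.08/1.46 = 0.73973
Need k ≥ ln(1e-6) / ln(0.73973) = -13.8155 / -0.3015 ≈ 45.826
Smallest integer k satisfying the bound: 46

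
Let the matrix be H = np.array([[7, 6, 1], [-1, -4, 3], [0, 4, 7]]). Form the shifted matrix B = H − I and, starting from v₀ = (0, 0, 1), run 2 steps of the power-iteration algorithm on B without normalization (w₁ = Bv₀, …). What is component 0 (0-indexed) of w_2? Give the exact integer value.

30

B = H − I has rows (6, 6, 1); (-1, -5, 3); (0, 4, 6)
w1 = Bv₀ = (6·0 + 6·0 + 1·1; (-1)·0 + (-5)·0 + 3·1; 0·0 + 4·0 + 6·1) = (1, 3, 6)
w2 = Bw1 = (6·1 + 6·3 + 1·6; (-1)·1 + (-5)·3 + 3·6; 0·1 + 4·3 + 6·6) = (30, 2, 48)
Requested component of w2: 30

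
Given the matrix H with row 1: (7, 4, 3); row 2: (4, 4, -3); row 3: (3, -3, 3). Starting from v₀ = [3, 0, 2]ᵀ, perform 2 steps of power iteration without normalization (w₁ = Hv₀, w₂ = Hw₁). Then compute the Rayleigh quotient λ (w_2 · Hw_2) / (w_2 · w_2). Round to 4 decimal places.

9.5760

w1 = Hv₀ = (27, 6, 15)
w2 = Hw1 = (258, 87, 108)
Hw2 = (2478, 1056, 837)
w2·Hw2 = 258·2478 + 87·1056 + 108·837 = 821592; w2·w2 = 258·258 + 87·87 + 108·108 = 85797
λ ≈ 821592/85797 = 9.5760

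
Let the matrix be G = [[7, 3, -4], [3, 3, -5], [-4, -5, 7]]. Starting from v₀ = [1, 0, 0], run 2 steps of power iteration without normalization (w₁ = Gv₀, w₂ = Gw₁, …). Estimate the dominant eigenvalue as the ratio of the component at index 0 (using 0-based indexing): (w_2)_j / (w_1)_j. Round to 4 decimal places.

λ ≈ 10.5714

w1 = Gv₀ = (7, 3, -4)
w2 = Gw1 = (74, 50, -71)
Ratio at component: 74 / 7 = 10.5714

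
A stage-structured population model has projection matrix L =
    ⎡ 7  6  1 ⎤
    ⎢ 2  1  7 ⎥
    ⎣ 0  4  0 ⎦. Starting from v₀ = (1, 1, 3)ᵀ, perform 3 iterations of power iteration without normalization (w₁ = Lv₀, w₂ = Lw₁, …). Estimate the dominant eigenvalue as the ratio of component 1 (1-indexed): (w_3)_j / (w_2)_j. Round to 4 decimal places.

w1 = Lv₀ = (7·1 + 6·1 + 1·3; 2·1 + 1·1 + 7·3; 0·1 + 4·1 + 0·3) = (16, 24, 4)
w2 = Lw1 = (7·16 + 6·24 + 1·4; 2·16 + 1·24 + 7·4; 0·16 + 4·24 + 0·4) = (260, 84, 96)
w3 = Lw2 = (2420, 1276, 336)
Ratio at component: 2420 / 260 = 9.3077

9.3077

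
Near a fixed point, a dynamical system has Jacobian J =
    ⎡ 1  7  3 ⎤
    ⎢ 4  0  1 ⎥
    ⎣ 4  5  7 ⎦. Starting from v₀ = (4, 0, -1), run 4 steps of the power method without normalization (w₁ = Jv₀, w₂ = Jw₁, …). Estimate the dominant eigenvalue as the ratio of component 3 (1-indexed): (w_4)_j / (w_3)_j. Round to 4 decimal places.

w1 = Jv₀ = (1·4 + 7·0 + 3·(-1); 4·4 + 0·0 + 1·(-1); 4·4 + 5·0 + 7·(-1)) = (1, 15, 9)
w2 = Jw1 = (1·1 + 7·15 + 3·9; 4·1 + 0·15 + 1·9; 4·1 + 5·15 + 7·9) = (133, 13, 142)
w3 = Jw2 = (650, 674, 1591)
w4 = Jw3 = (10141, 4191, 17107)
Ratio at component: 17107 / 1591 = 10.7524

λ ≈ 10.7524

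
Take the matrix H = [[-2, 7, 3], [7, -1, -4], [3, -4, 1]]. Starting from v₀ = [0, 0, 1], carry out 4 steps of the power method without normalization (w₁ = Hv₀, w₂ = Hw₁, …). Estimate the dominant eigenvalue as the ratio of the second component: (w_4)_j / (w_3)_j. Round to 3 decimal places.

λ ≈ -8.640

w1 = Hv₀ = ((-2)·0 + 7·0 + 3·1; 7·0 + (-1)·0 + (-4)·1; 3·0 + (-4)·0 + 1·1) = (3, -4, 1)
w2 = Hw1 = ((-2)·3 + 7·(-4) + 3·1; 7·3 + (-1)·(-4) + (-4)·1; 3·3 + (-4)·(-4) + 1·1) = (-31, 21, 26)
w3 = Hw2 = (287, -342, -151)
w4 = Hw3 = (-3421, 2955, 2078)
Ratio at component: 2955 / -342 = -8.640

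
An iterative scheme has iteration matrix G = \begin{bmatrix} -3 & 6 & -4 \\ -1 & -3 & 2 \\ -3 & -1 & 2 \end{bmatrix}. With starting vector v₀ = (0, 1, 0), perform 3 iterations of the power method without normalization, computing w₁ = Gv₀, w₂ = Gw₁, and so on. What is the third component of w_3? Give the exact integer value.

w1 = Gv₀ = ((-3)·0 + 6·1 + (-4)·0; (-1)·0 + (-3)·1 + 2·0; (-3)·0 + (-1)·1 + 2·0) = (6, -3, -1)
w2 = Gw1 = ((-3)·6 + 6·(-3) + (-4)·(-1); (-1)·6 + (-3)·(-3) + 2·(-1); (-3)·6 + (-1)·(-3) + 2·(-1)) = (-32, 1, -17)
w3 = Gw2 = (170, -5, 61)
The requested component of w3 is 61.

61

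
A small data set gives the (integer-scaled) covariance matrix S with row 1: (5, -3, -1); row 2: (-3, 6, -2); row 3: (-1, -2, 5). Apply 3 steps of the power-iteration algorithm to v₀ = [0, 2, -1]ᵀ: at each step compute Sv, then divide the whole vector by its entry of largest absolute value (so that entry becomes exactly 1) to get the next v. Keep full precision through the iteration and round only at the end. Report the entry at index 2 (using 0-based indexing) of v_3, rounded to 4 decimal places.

-0.5099

Sv0 = (-5.00000, 14.00000, -9.00000); divide by 14.00000 → v1 = (-0.35714, 1.00000, -0.64286)
Sv1 = (-4.14286, 8.35714, -4.85714); divide by 8.35714 → v2 = (-0.49573, 1.00000, -0.58120)
Sv2 = (-4.89744, 8.64957, -4.41026); divide by 8.64957 → v3 = (-0.56621, 1.00000, -0.50988)
Requested entry of v3: -516/1012 = -0.5099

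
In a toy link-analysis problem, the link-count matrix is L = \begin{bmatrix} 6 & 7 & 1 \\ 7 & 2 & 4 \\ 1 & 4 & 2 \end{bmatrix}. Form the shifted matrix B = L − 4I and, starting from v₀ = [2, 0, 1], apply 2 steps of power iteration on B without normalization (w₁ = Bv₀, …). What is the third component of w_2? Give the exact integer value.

B = L − 4I has rows (2, 7, 1); (7, -2, 4); (1, 4, -2)
w1 = Bv₀ = (2·2 + 7·0 + 1·1; 7·2 + (-2)·0 + 4·1; 1·2 + 4·0 + (-2)·1) = (5, 18, 0)
w2 = Bw1 = (2·5 + 7·18 + 1·0; 7·5 + (-2)·18 + 4·0; 1·5 + 4·18 + (-2)·0) = (136, -1, 77)
Requested component of w2: 77

77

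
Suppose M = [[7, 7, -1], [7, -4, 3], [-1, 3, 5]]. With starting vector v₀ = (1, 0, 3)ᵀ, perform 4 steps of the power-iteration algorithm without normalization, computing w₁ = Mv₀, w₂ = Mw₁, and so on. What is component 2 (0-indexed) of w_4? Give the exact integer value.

5100

w1 = Mv₀ = (7·1 + 7·0 + (-1)·3; 7·1 + (-4)·0 + 3·3; (-1)·1 + 3·0 + 5·3) = (4, 16, 14)
w2 = Mw1 = (7·4 + 7·16 + (-1)·14; 7·4 + (-4)·16 + 3·14; (-1)·4 + 3·16 + 5·14) = (126, 6, 114)
w3 = Mw2 = (810, 1200, 462)
w4 = Mw3 = (13608, 2256, 5100)
The requested component of w4 is 5100.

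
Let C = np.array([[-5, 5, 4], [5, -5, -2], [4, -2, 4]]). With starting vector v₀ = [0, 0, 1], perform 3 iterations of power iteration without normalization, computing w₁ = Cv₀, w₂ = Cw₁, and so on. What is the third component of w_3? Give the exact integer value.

44

w1 = Cv₀ = ((-5)·0 + 5·0 + 4·1; 5·0 + (-5)·0 + (-2)·1; 4·0 + (-2)·0 + 4·1) = (4, -2, 4)
w2 = Cw1 = ((-5)·4 + 5·(-2) + 4·4; 5·4 + (-5)·(-2) + (-2)·4; 4·4 + (-2)·(-2) + 4·4) = (-14, 22, 36)
w3 = Cw2 = (324, -252, 44)
The requested component of w3 is 44.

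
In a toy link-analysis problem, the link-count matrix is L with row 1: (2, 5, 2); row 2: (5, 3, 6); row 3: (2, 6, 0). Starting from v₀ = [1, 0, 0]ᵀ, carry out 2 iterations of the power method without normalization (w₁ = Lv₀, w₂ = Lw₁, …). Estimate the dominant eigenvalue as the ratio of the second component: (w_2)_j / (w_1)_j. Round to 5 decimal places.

λ ≈ 7.40000

w1 = Lv₀ = (2·1 + 5·0 + 2·0; 5·1 + 3·0 + 6·0; 2·1 + 6·0 + 0·0) = (2, 5, 2)
w2 = Lw1 = (2·2 + 5·5 + 2·2; 5·2 + 3·5 + 6·2; 2·2 + 6·5 + 0·2) = (33, 37, 34)
Ratio at component: 37 / 5 = 7.40000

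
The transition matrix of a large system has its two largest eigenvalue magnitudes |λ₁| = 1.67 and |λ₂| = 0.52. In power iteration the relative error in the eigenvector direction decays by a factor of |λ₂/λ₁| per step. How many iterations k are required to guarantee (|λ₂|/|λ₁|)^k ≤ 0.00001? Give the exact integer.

|λ₂/λ₁| = 0.52/1.67 = 0.31138
Need k ≥ ln(0.00001) / ln(0.31138) = -11.5129 / -1.1668 ≈ 9.868
Smallest integer k satisfying the bound: 10

10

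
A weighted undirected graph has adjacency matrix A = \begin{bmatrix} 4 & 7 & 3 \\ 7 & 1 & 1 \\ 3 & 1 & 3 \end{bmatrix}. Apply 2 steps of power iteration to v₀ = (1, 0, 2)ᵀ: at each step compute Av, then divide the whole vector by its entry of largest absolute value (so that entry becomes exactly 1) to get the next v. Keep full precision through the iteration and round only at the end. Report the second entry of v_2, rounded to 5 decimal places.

0.67692

Av0 = (10.000000, 9.000000, 9.000000); divide by 10.000000 → v1 = (1.000000, 0.900000, 0.900000)
Av1 = (13.000000, 8.800000, 6.600000); divide by 13.000000 → v2 = (1.000000, 0.676923, 0.507692)
Requested entry of v2: 88/130 = 0.67692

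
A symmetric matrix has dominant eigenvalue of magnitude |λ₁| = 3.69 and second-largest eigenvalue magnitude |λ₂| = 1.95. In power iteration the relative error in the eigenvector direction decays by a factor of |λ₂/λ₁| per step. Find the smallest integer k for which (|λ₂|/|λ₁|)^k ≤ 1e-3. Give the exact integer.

|λ₂/λ₁| = 1.95/3.69 = 0.52846
Need k ≥ ln(1e-3) / ln(0.52846) = -6.9078 / -0.6378 ≈ 10.831
Smallest integer k satisfying the bound: 11

11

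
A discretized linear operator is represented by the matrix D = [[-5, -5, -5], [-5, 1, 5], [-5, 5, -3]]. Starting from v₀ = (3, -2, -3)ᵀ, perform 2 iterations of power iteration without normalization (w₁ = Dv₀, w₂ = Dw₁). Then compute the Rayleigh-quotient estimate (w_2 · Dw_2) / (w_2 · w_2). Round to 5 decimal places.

w1 = Dv₀ = ((-5)·3 + (-5)·(-2) + (-5)·(-3); (-5)·3 + 1·(-2) + 5·(-3); (-5)·3 + 5·(-2) + (-3)·(-3)) = (10, -32, -16)
w2 = Dw1 = ((-5)·10 + (-5)·(-32) + (-5)·(-16); (-5)·10 + 1·(-32) + 5·(-16); (-5)·10 + 5·(-32) + (-3)·(-16)) = (190, -162, -162)
Dw2 = (670, -1922, -1274)
w2·Dw2 = 190·670 + (-162)·(-1922) + (-162)·(-1274) = 645052; w2·w2 = 190·190 + (-162)·(-162) + (-162)·(-162) = 88588
λ ≈ 645052/88588 = 7.28148

λ ≈ 7.28148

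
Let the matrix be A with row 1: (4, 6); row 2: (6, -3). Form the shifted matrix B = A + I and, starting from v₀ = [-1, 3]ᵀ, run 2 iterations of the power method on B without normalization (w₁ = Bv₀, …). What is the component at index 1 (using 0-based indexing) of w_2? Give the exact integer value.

B = A + I has rows (5, 6); (6, -2)
w1 = Bv₀ = (5·(-1) + 6·3; 6·(-1) + (-2)·3) = (13, -12)
w2 = Bw1 = (5·13 + 6·(-12); 6·13 + (-2)·(-12)) = (-7, 102)
Requested component of w2: 102

102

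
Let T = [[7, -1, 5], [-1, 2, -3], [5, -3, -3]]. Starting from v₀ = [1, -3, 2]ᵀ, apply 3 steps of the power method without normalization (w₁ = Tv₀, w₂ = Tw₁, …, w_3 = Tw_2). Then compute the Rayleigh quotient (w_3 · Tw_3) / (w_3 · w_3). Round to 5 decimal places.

9.62292

w1 = Tv₀ = (7·1 + (-1)·(-3) + 5·2; (-1)·1 + 2·(-3) + (-3)·2; 5·1 + (-3)·(-3) + (-3)·2) = (20, -13, 8)
w2 = Tw1 = (7·20 + (-1)·(-13) + 5·8; (-1)·20 + 2·(-13) + (-3)·8; 5·20 + (-3)·(-13) + (-3)·8) = (193, -70, 115)
w3 = Tw2 = (1996, -678, 830)
Tw3 = (18800, -5842, 9524)
w3·Tw3 = 1996·18800 + (-678)·(-5842) + 830·9524 = 49390596; w3·w3 = 1996·1996 + (-678)·(-678) + 830·830 = 5132600
λ ≈ 49390596/5132600 = 9.62292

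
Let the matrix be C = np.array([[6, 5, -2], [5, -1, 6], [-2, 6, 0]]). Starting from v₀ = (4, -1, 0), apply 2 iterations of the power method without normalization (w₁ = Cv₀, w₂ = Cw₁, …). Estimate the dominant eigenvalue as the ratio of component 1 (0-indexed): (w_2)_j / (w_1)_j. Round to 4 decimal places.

w1 = Cv₀ = (6·4 + 5·(-1) + (-2)·0; 5·4 + (-1)·(-1) + 6·0; (-2)·4 + 6·(-1) + 0·0) = (19, 21, -14)
w2 = Cw1 = (6·19 + 5·21 + (-2)·(-14); 5·19 + (-1)·21 + 6·(-14); (-2)·19 + 6·21 + 0·(-14)) = (247, -10, 88)
Ratio at component: -10 / 21 = -0.4762

λ ≈ -0.4762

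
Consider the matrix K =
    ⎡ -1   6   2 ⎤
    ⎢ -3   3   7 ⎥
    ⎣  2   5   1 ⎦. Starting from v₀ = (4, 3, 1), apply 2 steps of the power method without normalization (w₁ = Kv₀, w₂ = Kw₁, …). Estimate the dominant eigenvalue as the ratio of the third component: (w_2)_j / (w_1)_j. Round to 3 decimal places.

3.167

w1 = Kv₀ = ((-1)·4 + 6·3 + 2·1; (-3)·4 + 3·3 + 7·1; 2·4 + 5·3 + 1·1) = (16, 4, 24)
w2 = Kw1 = ((-1)·16 + 6·4 + 2·24; (-3)·16 + 3·4 + 7·24; 2·16 + 5·4 + 1·24) = (56, 132, 76)
Ratio at component: 76 / 24 = 3.167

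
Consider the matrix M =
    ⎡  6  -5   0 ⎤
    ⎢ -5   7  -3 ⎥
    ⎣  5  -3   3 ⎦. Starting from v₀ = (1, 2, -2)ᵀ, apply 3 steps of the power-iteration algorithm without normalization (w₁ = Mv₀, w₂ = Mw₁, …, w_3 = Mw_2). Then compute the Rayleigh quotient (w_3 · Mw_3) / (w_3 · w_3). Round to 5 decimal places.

w1 = Mv₀ = (6·1 + (-5)·2 + 0·(-2); (-5)·1 + 7·2 + (-3)·(-2); 5·1 + (-3)·2 + 3·(-2)) = (-4, 15, -7)
w2 = Mw1 = (6·(-4) + (-5)·15 + 0·(-7); (-5)·(-4) + 7·15 + (-3)·(-7); 5·(-4) + (-3)·15 + 3·(-7)) = (-99, 146, -86)
w3 = Mw2 = (-1324, 1775, -1191)
Mw3 = (-16819, 22618, -15518)
w3·Mw3 = (-1324)·(-16819) + 1775·22618 + (-1191)·(-15518) = 80897244; w3·w3 = (-1324)·(-1324) + 1775·1775 + (-1191)·(-1191) = 6322082
λ ≈ 80897244/6322082 = 12.79598

λ ≈ 12.79598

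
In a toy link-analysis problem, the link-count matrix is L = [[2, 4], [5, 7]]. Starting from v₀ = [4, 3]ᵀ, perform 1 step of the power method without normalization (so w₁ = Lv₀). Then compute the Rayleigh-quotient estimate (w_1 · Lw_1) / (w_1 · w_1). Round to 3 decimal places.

w1 = Lv₀ = (2·4 + 4·3; 5·4 + 7·3) = (20, 41)
Lw1 = (204, 387)
w1·Lw1 = 20·204 + 41·387 = 19947; w1·w1 = 20·20 + 41·41 = 2081
λ ≈ 19947/2081 = 9.585

9.585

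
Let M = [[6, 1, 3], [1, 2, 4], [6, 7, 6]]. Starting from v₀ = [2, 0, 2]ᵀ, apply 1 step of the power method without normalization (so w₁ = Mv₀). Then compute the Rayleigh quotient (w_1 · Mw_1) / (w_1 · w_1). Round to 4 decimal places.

w1 = Mv₀ = (6·2 + 1·0 + 3·2; 1·2 + 2·0 + 4·2; 6·2 + 7·0 + 6·2) = (18, 10, 24)
Mw1 = (190, 134, 322)
w1·Mw1 = 18·190 + 10·134 + 24·322 = 12488; w1·w1 = 18·18 + 10·10 + 24·24 = 1000
λ ≈ 12488/1000 = 12.4880

12.4880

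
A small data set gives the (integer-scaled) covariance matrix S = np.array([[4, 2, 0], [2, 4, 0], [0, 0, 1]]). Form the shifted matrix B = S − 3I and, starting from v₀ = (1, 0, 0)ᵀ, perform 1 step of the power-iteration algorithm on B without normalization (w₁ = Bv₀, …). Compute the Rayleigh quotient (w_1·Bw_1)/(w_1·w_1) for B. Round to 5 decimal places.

2.60000

B = S − 3I has rows (1, 2, 0); (2, 1, 0); (0, 0, -2)
w1 = Bv₀ = (1·1 + 2·0 + 0·0; 2·1 + 1·0 + 0·0; 0·1 + 0·0 + (-2)·0) = (1, 2, 0)
Bw1 = (5, 4, 0)
w1·Bw1 = 13; w1·w1 = 5; μ ≈ 13/5 = 2.60000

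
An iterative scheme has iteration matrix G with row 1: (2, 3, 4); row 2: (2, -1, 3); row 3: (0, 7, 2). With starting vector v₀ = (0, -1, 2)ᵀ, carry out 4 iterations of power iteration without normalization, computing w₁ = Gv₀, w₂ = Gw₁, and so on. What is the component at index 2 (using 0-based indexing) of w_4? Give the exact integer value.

1299

w1 = Gv₀ = (2·0 + 3·(-1) + 4·2; 2·0 + (-1)·(-1) + 3·2; 0·0 + 7·(-1) + 2·2) = (5, 7, -3)
w2 = Gw1 = (2·5 + 3·7 + 4·(-3); 2·5 + (-1)·7 + 3·(-3); 0·5 + 7·7 + 2·(-3)) = (19, -6, 43)
w3 = Gw2 = (192, 173, 44)
w4 = Gw3 = (1079, 343, 1299)
The requested component of w4 is 1299.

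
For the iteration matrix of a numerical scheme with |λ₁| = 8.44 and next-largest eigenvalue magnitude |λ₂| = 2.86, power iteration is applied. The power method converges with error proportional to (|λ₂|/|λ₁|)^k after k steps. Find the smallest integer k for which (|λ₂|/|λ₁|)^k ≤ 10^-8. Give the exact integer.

|λ₂/λ₁| = 2.86/8.44 = 0.33886
Need k ≥ ln(10^-8) / ln(0.33886) = -18.4207 / -1.0822 ≈ 17.022
Smallest integer k satisfying the bound: 18

18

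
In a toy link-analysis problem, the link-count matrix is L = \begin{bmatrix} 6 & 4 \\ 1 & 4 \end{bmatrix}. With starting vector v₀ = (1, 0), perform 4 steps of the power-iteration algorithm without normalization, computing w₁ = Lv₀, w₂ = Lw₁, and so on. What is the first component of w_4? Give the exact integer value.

2000

w1 = Lv₀ = (6, 1)
w2 = Lw1 = (40, 10)
w3 = Lw2 = (280, 80)
w4 = Lw3 = (2000, 600)
The requested component of w4 is 2000.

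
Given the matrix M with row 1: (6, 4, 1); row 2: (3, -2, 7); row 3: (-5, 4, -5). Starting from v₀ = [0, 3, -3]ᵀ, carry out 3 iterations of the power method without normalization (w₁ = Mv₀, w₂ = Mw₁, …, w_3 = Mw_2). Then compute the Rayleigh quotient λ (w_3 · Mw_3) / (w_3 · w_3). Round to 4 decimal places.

-9.8686

w1 = Mv₀ = (6·0 + 4·3 + 1·(-3); 3·0 + (-2)·3 + 7·(-3); (-5)·0 + 4·3 + (-5)·(-3)) = (9, -27, 27)
w2 = Mw1 = (6·9 + 4·(-27) + 1·27; 3·9 + (-2)·(-27) + 7·27; (-5)·9 + 4·(-27) + (-5)·27) = (-27, 270, -288)
w3 = Mw2 = (630, -2637, 2655)
Mw3 = (-4113, 25749, -26973)
w3·Mw3 = 630·(-4113) + (-2637)·25749 + 2655·(-26973) = -142104618; w3·w3 = 630·630 + (-2637)·(-2637) + 2655·2655 = 14399694
λ ≈ -142104618/14399694 = -9.8686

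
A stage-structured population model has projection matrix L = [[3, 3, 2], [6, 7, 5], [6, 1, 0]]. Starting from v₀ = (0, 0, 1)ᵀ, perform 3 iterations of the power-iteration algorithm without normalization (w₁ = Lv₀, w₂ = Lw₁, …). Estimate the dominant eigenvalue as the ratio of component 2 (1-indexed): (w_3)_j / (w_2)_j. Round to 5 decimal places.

w1 = Lv₀ = (3·0 + 3·0 + 2·1; 6·0 + 7·0 + 5·1; 6·0 + 1·0 + 0·1) = (2, 5, 0)
w2 = Lw1 = (3·2 + 3·5 + 2·0; 6·2 + 7·5 + 5·0; 6·2 + 1·5 + 0·0) = (21, 47, 17)
w3 = Lw2 = (238, 540, 173)
Ratio at component: 540 / 47 = 11.48936

11.48936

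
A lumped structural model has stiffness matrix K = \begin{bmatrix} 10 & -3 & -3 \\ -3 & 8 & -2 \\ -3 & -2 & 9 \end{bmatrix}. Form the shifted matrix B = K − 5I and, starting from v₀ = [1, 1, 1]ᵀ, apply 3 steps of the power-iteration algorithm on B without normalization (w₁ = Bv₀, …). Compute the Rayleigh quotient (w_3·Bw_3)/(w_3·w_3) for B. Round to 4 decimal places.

B = K − 5I has rows (5, -3, -3); (-3, 3, -2); (-3, -2, 4)
w1 = Bv₀ = (5·1 + (-3)·1 + (-3)·1; (-3)·1 + 3·1 + (-2)·1; (-3)·1 + (-2)·1 + 4·1) = (-1, -2, -1)
w2 = Bw1 = (5·(-1) + (-3)·(-2) + (-3)·(-1); (-3)·(-1) + 3·(-2) + (-2)·(-1); (-3)·(-1) + (-2)·(-2) + 4·(-1)) = (4, -1, 3)
w3 = Bw2 = (14, -21, 2)
Bw3 = (127, -109, 8)
w3·Bw3 = 4083; w3·w3 = 641; μ ≈ 4083/641 = 6.3697

6.3697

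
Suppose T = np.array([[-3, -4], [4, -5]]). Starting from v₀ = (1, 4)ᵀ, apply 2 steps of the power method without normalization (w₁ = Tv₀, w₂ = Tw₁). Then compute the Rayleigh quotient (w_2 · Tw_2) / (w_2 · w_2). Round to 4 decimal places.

-3.0022

w1 = Tv₀ = (-19, -16)
w2 = Tw1 = (121, 4)
Tw2 = (-379, 464)
w2·Tw2 = 121·(-379) + 4·464 = -44003; w2·w2 = 121·121 + 4·4 = 14657
λ ≈ -44003/14657 = -3.0022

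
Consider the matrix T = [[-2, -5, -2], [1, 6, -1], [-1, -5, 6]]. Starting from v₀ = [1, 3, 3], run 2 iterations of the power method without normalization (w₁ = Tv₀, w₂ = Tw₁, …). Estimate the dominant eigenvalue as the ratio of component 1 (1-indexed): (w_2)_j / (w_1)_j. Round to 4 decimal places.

w1 = Tv₀ = (-23, 16, 2)
w2 = Tw1 = (-38, 71, -45)
Ratio at component: -38 / -23 = 1.6522

1.6522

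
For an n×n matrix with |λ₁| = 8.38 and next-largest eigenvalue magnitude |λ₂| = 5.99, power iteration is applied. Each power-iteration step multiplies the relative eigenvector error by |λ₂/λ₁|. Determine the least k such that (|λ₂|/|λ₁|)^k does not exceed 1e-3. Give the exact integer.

|λ₂/λ₁| = 5.99/8.38 = 0.71480
Need k ≥ ln(1e-3) / ln(0.71480) = -6.9078 / -0.3358 ≈ 20.574
Smallest integer k satisfying the bound: 21

21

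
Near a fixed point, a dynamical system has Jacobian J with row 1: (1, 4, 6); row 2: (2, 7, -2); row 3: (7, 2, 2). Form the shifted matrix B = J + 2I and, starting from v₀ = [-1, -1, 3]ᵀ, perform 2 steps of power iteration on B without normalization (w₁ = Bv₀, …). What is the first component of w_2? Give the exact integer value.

-17

B = J + 2I has rows (3, 4, 6); (2, 9, -2); (7, 2, 4)
w1 = Bv₀ = (11, -17, 3)
w2 = Bw1 = (-17, -137, 55)
Requested component of w2: -17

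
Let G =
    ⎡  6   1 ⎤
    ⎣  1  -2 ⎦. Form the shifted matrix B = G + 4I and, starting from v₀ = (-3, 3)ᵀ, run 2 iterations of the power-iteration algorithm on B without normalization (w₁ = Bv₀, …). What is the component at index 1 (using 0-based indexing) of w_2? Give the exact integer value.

B = G + 4I has rows (10, 1); (1, 2)
w1 = Bv₀ = (10·(-3) + 1·3; 1·(-3) + 2·3) = (-27, 3)
w2 = Bw1 = (10·(-27) + 1·3; 1·(-27) + 2·3) = (-267, -21)
Requested component of w2: -21

-21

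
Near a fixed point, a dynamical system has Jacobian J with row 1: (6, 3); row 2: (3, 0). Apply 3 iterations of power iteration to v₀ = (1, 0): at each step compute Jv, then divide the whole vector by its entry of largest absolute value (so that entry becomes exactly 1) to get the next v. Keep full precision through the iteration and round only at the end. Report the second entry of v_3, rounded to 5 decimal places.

0.41667

Jv0 = (6.000000, 3.000000); divide by 6.000000 → v1 = (1.000000, 0.500000)
Jv1 = (7.500000, 3.000000); divide by 7.500000 → v2 = (1.000000, 0.400000)
Jv2 = (7.200000, 3.000000); divide by 7.200000 → v3 = (1.000000, 0.416667)
Requested entry of v3: 135/324 = 0.41667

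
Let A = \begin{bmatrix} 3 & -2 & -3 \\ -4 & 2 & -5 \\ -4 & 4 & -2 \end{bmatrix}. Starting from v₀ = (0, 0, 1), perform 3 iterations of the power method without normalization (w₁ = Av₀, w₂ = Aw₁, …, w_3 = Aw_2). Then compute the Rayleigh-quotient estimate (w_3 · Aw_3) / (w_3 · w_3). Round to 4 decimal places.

w1 = Av₀ = (3·0 + (-2)·0 + (-3)·1; (-4)·0 + 2·0 + (-5)·1; (-4)·0 + 4·0 + (-2)·1) = (-3, -5, -2)
w2 = Aw1 = (3·(-3) + (-2)·(-5) + (-3)·(-2); (-4)·(-3) + 2·(-5) + (-5)·(-2); (-4)·(-3) + 4·(-5) + (-2)·(-2)) = (7, 12, -4)
w3 = Aw2 = (9, 16, 28)
Aw3 = (-89, -144, -28)
w3·Aw3 = 9·(-89) + 16·(-144) + 28·(-28) = -3889; w3·w3 = 9·9 + 16·16 + 28·28 = 1121
λ ≈ -3889/1121 = -3.4692

λ ≈ -3.4692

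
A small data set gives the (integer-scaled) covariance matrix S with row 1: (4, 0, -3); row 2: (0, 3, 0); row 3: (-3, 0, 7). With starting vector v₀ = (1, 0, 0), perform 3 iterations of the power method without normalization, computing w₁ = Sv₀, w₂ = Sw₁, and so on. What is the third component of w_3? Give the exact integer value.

w1 = Sv₀ = (4, 0, -3)
w2 = Sw1 = (25, 0, -33)
w3 = Sw2 = (199, 0, -306)
The requested component of w3 is -306.

-306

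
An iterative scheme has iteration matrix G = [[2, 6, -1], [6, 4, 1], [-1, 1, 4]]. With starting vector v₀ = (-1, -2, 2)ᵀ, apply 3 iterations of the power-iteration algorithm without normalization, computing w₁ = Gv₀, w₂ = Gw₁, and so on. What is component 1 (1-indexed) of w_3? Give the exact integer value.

-1076

w1 = Gv₀ = (2·(-1) + 6·(-2) + (-1)·2; 6·(-1) + 4·(-2) + 1·2; (-1)·(-1) + 1·(-2) + 4·2) = (-16, -12, 7)
w2 = Gw1 = (2·(-16) + 6·(-12) + (-1)·7; 6·(-16) + 4·(-12) + 1·7; (-1)·(-16) + 1·(-12) + 4·7) = (-111, -137, 32)
w3 = Gw2 = (-1076, -1182, 102)
The requested component of w3 is -1076.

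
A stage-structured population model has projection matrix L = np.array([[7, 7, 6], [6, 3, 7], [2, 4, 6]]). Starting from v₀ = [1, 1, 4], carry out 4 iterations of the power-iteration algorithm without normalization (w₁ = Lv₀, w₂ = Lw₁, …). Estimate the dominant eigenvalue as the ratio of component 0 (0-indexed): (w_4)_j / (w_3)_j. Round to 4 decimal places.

λ ≈ 15.6694

w1 = Lv₀ = (7·1 + 7·1 + 6·4; 6·1 + 3·1 + 7·4; 2·1 + 4·1 + 6·4) = (38, 37, 30)
w2 = Lw1 = (7·38 + 7·37 + 6·30; 6·38 + 3·37 + 7·30; 2·38 + 4·37 + 6·30) = (705, 549, 404)
w3 = Lw2 = (11202, 8705, 6030)
w4 = Lw3 = (175529, 135537, 93404)
Ratio at component: 175529 / 11202 = 15.6694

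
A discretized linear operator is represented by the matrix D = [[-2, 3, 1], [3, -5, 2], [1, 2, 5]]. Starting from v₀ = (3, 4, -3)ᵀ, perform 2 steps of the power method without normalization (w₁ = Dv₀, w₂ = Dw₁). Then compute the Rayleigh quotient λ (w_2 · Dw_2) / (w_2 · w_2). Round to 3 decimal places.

λ ≈ -5.410

w1 = Dv₀ = (3, -17, -4)
w2 = Dw1 = (-61, 86, -51)
Dw2 = (329, -715, -144)
w2·Dw2 = (-61)·329 + 86·(-715) + (-51)·(-144) = -74215; w2·w2 = (-61)·(-61) + 86·86 + (-51)·(-51) = 13718
λ ≈ -74215/13718 = -5.410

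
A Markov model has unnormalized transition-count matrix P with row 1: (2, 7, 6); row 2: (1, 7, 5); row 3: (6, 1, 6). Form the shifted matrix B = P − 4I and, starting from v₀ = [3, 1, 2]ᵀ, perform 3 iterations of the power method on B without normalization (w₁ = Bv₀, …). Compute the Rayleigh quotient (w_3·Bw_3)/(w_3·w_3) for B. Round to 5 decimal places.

B = P − 4I has rows (-2, 7, 6); (1, 3, 5); (6, 1, 2)
w1 = Bv₀ = (13, 16, 23)
w2 = Bw1 = (224, 176, 140)
w3 = Bw2 = (1624, 1452, 1800)
Bw3 = (17716, 14980, 14796)
w3·Bw3 = 77154544; w3·w3 = 7985680; μ ≈ 77154544/7985680 = 9.66161

μ ≈ 9.66161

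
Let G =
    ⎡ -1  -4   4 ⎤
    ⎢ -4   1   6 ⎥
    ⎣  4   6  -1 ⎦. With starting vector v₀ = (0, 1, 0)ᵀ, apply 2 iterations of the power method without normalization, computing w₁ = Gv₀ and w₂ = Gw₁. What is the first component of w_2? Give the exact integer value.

w1 = Gv₀ = ((-1)·0 + (-4)·1 + 4·0; (-4)·0 + 1·1 + 6·0; 4·0 + 6·1 + (-1)·0) = (-4, 1, 6)
w2 = Gw1 = ((-1)·(-4) + (-4)·1 + 4·6; (-4)·(-4) + 1·1 + 6·6; 4·(-4) + 6·1 + (-1)·6) = (24, 53, -16)
The requested component of w2 is 24.

24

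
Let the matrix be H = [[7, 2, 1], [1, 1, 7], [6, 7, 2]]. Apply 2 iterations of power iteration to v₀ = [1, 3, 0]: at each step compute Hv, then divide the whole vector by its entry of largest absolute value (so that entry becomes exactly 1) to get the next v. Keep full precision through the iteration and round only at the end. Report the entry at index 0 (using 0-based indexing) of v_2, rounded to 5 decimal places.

0.61165

Hv0 = (13.000000, 4.000000, 27.000000); divide by 27.000000 → v1 = (0.481481, 0.148148, 1.000000)
Hv1 = (4.666667, 7.629630, 5.925926); divide by 7.629630 → v2 = (0.611650, 1.000000, 0.776699)
Requested entry of v2: 126/206 = 0.61165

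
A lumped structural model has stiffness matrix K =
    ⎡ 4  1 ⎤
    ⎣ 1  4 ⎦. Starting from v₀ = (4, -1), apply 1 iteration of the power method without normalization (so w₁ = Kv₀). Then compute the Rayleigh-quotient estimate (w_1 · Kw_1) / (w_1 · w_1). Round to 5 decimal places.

λ ≈ 4.00000

w1 = Kv₀ = (4·4 + 1·(-1); 1·4 + 4·(-1)) = (15, 0)
Kw1 = (60, 15)
w1·Kw1 = 15·60 + 0·15 = 900; w1·w1 = 15·15 + 0·0 = 225
λ ≈ 900/225 = 4.00000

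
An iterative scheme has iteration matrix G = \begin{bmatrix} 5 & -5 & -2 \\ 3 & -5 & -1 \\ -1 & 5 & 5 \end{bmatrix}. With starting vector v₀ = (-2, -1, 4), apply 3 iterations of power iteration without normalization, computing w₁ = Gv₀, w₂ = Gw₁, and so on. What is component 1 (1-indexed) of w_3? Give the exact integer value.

-361

w1 = Gv₀ = (5·(-2) + (-5)·(-1) + (-2)·4; 3·(-2) + (-5)·(-1) + (-1)·4; (-1)·(-2) + 5·(-1) + 5·4) = (-13, -5, 17)
w2 = Gw1 = (5·(-13) + (-5)·(-5) + (-2)·17; 3·(-13) + (-5)·(-5) + (-1)·17; (-1)·(-13) + 5·(-5) + 5·17) = (-74, -31, 73)
w3 = Gw2 = (-361, -140, 284)
The requested component of w3 is -361.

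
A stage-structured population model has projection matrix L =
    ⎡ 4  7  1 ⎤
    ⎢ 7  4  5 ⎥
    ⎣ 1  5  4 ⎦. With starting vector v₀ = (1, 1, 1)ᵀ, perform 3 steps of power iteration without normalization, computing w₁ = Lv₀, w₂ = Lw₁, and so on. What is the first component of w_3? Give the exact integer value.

2198

w1 = Lv₀ = (12, 16, 10)
w2 = Lw1 = (170, 198, 132)
w3 = Lw2 = (2198, 2642, 1688)
The requested component of w3 is 2198.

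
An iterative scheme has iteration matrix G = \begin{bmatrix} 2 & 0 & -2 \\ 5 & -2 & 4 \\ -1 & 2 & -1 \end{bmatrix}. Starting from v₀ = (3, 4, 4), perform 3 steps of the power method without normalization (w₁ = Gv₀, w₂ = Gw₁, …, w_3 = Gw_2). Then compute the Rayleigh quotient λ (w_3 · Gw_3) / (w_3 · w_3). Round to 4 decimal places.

λ ≈ -5.4383

w1 = Gv₀ = (2·3 + 0·4 + (-2)·4; 5·3 + (-2)·4 + 4·4; (-1)·3 + 2·4 + (-1)·4) = (-2, 23, 1)
w2 = Gw1 = (2·(-2) + 0·23 + (-2)·1; 5·(-2) + (-2)·23 + 4·1; (-1)·(-2) + 2·23 + (-1)·1) = (-6, -52, 47)
w3 = Gw2 = (-106, 262, -145)
Gw3 = (78, -1634, 775)
w3·Gw3 = (-106)·78 + 262·(-1634) + (-145)·775 = -548751; w3·w3 = (-106)·(-106) + 262·262 + (-145)·(-145) = 100905
λ ≈ -548751/100905 = -5.4383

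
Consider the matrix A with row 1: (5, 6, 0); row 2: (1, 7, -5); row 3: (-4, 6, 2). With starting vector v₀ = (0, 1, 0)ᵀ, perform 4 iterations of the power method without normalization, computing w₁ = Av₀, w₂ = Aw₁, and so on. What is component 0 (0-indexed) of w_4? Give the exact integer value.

3132

w1 = Av₀ = (5·0 + 6·1 + 0·0; 1·0 + 7·1 + (-5)·0; (-4)·0 + 6·1 + 2·0) = (6, 7, 6)
w2 = Aw1 = (5·6 + 6·7 + 0·6; 1·6 + 7·7 + (-5)·6; (-4)·6 + 6·7 + 2·6) = (72, 25, 30)
w3 = Aw2 = (510, 97, -78)
w4 = Aw3 = (3132, 1579, -1614)
The requested component of w4 is 3132.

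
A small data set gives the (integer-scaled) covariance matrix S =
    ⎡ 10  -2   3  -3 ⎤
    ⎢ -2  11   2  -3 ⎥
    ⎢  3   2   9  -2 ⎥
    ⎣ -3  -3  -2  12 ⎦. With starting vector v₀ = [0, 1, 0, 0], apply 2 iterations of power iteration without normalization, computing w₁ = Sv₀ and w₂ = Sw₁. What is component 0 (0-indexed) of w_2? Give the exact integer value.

w1 = Sv₀ = (-2, 11, 2, -3)
w2 = Sw1 = (-27, 138, 40, -67)
The requested component of w2 is -27.

-27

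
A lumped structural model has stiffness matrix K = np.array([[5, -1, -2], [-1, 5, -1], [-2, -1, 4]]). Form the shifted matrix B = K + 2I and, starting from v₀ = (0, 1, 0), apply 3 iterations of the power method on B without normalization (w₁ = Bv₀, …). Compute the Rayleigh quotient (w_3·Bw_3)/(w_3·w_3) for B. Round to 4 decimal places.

μ ≈ 7.6385

B = K + 2I has rows (7, -1, -2); (-1, 7, -1); (-2, -1, 6)
w1 = Bv₀ = (7·0 + (-1)·1 + (-2)·0; (-1)·0 + 7·1 + (-1)·0; (-2)·0 + (-1)·1 + 6·0) = (-1, 7, -1)
w2 = Bw1 = (7·(-1) + (-1)·7 + (-2)·(-1); (-1)·(-1) + 7·7 + (-1)·(-1); (-2)·(-1) + (-1)·7 + 6·(-1)) = (-12, 51, -11)
w3 = Bw2 = (-113, 380, -93)
Bw3 = (-985, 2866, -712)
w3·Bw3 = 1266601; w3·w3 = 165818; μ ≈ 1266601/165818 = 7.6385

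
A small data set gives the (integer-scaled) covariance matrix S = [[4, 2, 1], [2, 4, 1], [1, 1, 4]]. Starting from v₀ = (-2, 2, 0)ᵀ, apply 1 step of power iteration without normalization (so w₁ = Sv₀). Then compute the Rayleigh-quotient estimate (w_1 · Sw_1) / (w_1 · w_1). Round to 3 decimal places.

w1 = Sv₀ = (4·(-2) + 2·2 + 1·0; 2·(-2) + 4·2 + 1·0; 1·(-2) + 1·2 + 4·0) = (-4, 4, 0)
Sw1 = (-8, 8, 0)
w1·Sw1 = (-4)·(-8) + 4·8 + 0·0 = 64; w1·w1 = (-4)·(-4) + 4·4 + 0·0 = 32
λ ≈ 64/32 = 2.000

2.000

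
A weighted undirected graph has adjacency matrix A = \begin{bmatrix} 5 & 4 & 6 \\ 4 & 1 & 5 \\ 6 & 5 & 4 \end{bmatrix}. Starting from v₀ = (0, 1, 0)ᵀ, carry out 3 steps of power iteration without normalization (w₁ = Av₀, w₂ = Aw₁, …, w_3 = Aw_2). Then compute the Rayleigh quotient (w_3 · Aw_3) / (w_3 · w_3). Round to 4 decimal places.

w1 = Av₀ = (4, 1, 5)
w2 = Aw1 = (54, 42, 49)
w3 = Aw2 = (732, 503, 730)
Aw3 = (10052, 7081, 9827)
w3·Aw3 = 732·10052 + 503·7081 + 730·9827 = 18093517; w3·w3 = 732·732 + 503·503 + 730·730 = 1321733
λ ≈ 18093517/1321733 = 13.6892

λ ≈ 13.6892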